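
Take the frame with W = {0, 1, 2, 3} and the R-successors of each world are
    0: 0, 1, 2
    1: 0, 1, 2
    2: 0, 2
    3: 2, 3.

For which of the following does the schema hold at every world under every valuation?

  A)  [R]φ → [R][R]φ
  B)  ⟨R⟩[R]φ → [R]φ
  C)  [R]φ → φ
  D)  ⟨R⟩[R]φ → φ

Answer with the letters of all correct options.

R is reflexive: each world relates to itself.
R is not symmetric: 1 R 2 but not 2 R 1.
R is not transitive: 2 R 0 and 0 R 1 but not 2 R 1.
R is not euclidean: 0 R 2 and 0 R 1 but not 2 R 1.
(A) [R]φ → [R][R]φ (axiom 4) characterises the transitive frames. R is not transitive — not valid.
(B) ⟨R⟩[R]φ → [R]φ is the dual of axiom 5, which corresponds to the euclidean property. R is not euclidean — not valid.
(C) [R]φ → φ is axiom T; it is valid on a frame exactly when R is reflexive. R is reflexive, so valid.
(D) ⟨R⟩[R]φ → φ (the dual of axiom B) characterises the symmetric frames. R is not symmetric — not valid.

C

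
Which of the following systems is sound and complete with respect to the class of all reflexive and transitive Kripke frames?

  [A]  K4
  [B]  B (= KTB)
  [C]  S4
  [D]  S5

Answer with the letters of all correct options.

C

(A) K4 is determined by the class of transitive frames.
(B) B (= KTB) is determined by the class of reflexive and symmetric frames.
(C) S4 is determined by exactly this class.
(D) S5 is determined by the class of reflexive, symmetric, and transitive frames.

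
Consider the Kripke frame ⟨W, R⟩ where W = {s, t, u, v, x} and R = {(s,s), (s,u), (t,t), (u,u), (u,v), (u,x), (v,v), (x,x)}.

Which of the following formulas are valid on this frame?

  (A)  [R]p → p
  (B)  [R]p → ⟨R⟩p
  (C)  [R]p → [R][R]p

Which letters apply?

A, B

R is reflexive: each world relates to itself.
R is not transitive: s R u and u R v but not s R v.
R is serial: every world has an R-successor.
(A) axiom T: valid iff R is reflexive. R is reflexive — valid.
(B) [R]p → ⟨R⟩p is axiom D, which corresponds to seriality. R is serial — valid.
(C) [R]p → [R][R]p (axiom 4) characterises the transitive frames. R is not transitive — not valid.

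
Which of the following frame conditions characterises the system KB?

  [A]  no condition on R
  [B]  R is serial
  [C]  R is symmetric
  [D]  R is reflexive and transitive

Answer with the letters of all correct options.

C

(A) this class determines K, not KB.
(B) this class determines D, not KB.
(C) KB is sound and complete for exactly this class.
(D) this class determines S4, not KB.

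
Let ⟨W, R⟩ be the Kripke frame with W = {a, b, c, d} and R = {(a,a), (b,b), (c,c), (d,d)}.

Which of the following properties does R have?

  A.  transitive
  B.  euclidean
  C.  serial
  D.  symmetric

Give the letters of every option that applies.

A, B, C, D

(A) transitive: R is closed under composition.
(B) euclidean: any two R-successors of the same world are R-related.
(C) serial: every world has an R-successor.
(D) symmetric: every R-edge is matched by its reverse.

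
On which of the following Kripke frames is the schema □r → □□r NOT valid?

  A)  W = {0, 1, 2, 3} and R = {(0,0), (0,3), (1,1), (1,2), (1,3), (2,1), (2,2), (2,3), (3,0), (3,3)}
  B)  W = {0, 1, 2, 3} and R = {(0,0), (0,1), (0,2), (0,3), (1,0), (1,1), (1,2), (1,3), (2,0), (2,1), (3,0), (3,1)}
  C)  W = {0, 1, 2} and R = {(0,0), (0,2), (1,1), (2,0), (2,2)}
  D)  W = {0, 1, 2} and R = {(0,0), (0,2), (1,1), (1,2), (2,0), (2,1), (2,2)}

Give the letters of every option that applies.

A, B, D

The schema □r → □□r is axiom 4; it is valid on a frame iff R is transitive.
(A) R is not transitive (1 R 3 and 3 R 0 but not 1 R 0), so the schema fails here.
(B) R is not transitive (2 R 0 and 0 R 2 but not 2 R 2), so the schema fails here.
(C) R is transitive (R is closed under composition), so the schema is valid here.
(D) R is not transitive (0 R 2 and 2 R 1 but not 0 R 1), so the schema fails here.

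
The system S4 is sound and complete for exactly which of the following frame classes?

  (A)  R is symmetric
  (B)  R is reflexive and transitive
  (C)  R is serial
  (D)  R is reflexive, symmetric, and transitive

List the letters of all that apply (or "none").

(A) this class determines KB, not S4.
(B) S4 is sound and complete for exactly this class.
(C) this class determines D, not S4.
(D) this class determines S5, not S4.

B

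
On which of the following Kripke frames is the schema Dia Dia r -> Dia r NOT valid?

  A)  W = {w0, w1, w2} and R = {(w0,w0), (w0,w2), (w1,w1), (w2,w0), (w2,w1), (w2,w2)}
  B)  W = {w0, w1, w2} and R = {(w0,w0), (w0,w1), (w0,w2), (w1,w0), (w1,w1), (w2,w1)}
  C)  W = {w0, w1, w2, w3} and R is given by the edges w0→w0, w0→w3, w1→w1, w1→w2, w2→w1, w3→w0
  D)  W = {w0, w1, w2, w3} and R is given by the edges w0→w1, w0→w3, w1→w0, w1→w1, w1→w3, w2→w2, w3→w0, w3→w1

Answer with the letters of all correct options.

A, B, C, D

The schema Dia Dia r -> Dia r is the dual of axiom 4; it is valid on a frame iff R is transitive.
(A) R is not transitive (w0 R w2 and w2 R w1 but not w0 R w1), so the schema fails here.
(B) R is not transitive (w1 R w0 and w0 R w2 but not w1 R w2), so the schema fails here.
(C) R is not transitive (w2 R w1 and w1 R w2 but not w2 R w2), so the schema fails here.
(D) R is not transitive (w0 R w1 and w1 R w0 but not w0 R w0), so the schema fails here.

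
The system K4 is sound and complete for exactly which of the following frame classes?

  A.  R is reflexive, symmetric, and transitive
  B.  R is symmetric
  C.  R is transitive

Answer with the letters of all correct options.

C

(A) this class determines S5, not K4.
(B) this class determines KB, not K4.
(C) K4 is sound and complete for exactly this class.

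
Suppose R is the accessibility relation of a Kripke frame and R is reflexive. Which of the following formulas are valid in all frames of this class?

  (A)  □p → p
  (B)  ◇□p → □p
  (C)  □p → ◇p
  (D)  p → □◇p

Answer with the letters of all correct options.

A reflexive relation is serial.
(A) □p → p (axiom T) characterises the reflexive frames. Every such R is reflexive — valid.
(B) ◇□p → □p is the dual of axiom 5; it is valid on a frame exactly when R is euclidean. Such an R need not be euclidean, so not valid.
(C) axiom D: valid iff R is serial. Every such R is serial — valid.
(D) p → □◇p is axiom B; it is valid on a frame exactly when R is symmetric. Such an R need not be symmetric, so not valid.

A, C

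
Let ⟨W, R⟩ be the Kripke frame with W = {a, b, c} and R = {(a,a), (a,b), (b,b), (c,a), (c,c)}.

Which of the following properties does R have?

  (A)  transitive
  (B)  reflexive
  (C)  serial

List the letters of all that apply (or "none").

(A) not transitive: c R a and a R b but not c R b.
(B) reflexive: each world relates to itself.
(C) serial: every world has an R-successor.

B, C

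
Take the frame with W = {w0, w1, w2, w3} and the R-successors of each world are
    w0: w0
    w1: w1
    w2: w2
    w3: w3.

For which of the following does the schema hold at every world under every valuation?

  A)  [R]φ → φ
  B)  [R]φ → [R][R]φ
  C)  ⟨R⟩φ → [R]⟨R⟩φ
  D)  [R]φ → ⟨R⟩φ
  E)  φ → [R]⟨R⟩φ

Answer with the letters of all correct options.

R is reflexive: each world relates to itself.
R is symmetric: every R-edge is matched by its reverse.
R is transitive: R is closed under composition.
R is euclidean: any two R-successors of the same world are R-related.
R is serial: every world has an R-successor.
(A) [R]φ → φ is axiom T, which corresponds to reflexivity. R is reflexive — valid.
(B) axiom 4: valid iff R is transitive. R is transitive — valid.
(C) ⟨R⟩φ → [R]⟨R⟩φ (axiom 5) characterises the euclidean frames. R is euclidean — valid.
(D) [R]φ → ⟨R⟩φ is axiom D; it is valid on a frame exactly when R is serial. R is serial, so valid.
(E) φ → [R]⟨R⟩φ (axiom B) characterises the symmetric frames. R is symmetric — valid.

A, B, C, D, E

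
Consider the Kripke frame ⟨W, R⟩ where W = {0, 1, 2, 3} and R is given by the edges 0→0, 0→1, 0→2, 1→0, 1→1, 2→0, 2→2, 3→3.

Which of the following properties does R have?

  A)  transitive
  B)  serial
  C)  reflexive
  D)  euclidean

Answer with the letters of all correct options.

B, C

(A) not transitive: 1 R 0 and 0 R 2 but not 1 R 2.
(B) serial: every world has an R-successor.
(C) reflexive: each world relates to itself.
(D) not euclidean: 0 R 1 and 0 R 2 but not 1 R 2.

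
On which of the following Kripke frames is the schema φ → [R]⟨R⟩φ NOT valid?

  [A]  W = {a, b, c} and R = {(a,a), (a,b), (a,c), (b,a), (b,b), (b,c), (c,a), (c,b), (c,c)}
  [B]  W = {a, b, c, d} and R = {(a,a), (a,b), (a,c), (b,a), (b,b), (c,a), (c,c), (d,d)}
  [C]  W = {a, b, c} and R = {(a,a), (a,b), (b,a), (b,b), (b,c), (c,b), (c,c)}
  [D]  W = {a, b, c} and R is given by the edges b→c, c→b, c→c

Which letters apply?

none

The schema φ → [R]⟨R⟩φ is axiom B; it is valid on a frame iff R is symmetric.
(A) R is symmetric (every R-edge is matched by its reverse), so the schema is valid here.
(B) R is symmetric (every R-edge is matched by its reverse), so the schema is valid here.
(C) R is symmetric (every R-edge is matched by its reverse), so the schema is valid here.
(D) R is symmetric (every R-edge is matched by its reverse), so the schema is valid here.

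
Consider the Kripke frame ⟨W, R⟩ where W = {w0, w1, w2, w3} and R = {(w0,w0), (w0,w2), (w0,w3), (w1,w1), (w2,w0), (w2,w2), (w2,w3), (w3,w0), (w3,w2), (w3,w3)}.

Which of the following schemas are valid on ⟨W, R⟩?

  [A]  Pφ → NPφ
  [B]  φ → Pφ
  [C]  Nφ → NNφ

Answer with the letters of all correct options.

A, B, C

R is reflexive: each world relates to itself.
R is transitive: R is closed under composition.
R is euclidean: any two R-successors of the same world are R-related.
(A) Pφ → NPφ (axiom 5) characterises the euclidean frames. R is euclidean — valid.
(B) φ → Pφ is the dual of axiom T, which corresponds to reflexivity. R is reflexive — valid.
(C) axiom 4: valid iff R is transitive. R is transitive — valid.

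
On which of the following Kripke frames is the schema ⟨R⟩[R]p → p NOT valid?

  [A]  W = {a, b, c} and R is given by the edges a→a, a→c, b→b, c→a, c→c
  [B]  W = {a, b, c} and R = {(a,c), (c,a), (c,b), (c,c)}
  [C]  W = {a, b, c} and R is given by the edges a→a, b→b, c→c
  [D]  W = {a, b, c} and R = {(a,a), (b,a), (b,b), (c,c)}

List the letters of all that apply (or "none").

B, D

The schema ⟨R⟩[R]p → p is the dual of axiom B; it is valid on a frame iff R is symmetric.
(A) R is symmetric (every R-edge is matched by its reverse), so the schema is valid here.
(B) R is not symmetric (c R b but not b R c), so the schema fails here.
(C) R is symmetric (every R-edge is matched by its reverse), so the schema is valid here.
(D) R is not symmetric (b R a but not a R b), so the schema fails here.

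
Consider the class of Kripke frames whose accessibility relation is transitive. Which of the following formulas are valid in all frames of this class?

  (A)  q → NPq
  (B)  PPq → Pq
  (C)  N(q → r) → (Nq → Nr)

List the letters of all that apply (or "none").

(A) q → NPq is axiom B; it is valid on a frame exactly when R is symmetric. Such an R need not be symmetric, so not valid.
(B) PPq → Pq (the dual of axiom 4) characterises the transitive frames. Every such R is transitive — valid.
(C) N(q → r) → (Nq → Nr) is the K axiom; it holds on all frames — valid.

B, C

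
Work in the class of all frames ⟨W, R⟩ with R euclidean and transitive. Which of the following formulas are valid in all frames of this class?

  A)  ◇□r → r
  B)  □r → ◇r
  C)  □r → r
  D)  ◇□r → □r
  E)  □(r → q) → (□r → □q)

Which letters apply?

D, E

(A) ◇□r → r (the dual of axiom B) characterises the symmetric frames. Such an R need not be symmetric — not valid.
(B) □r → ◇r is axiom D; it is valid on a frame exactly when R is serial. Such an R need not be serial, so not valid.
(C) □r → r is axiom T, which corresponds to reflexivity. Such an R need not be reflexive — not valid.
(D) ◇□r → □r (the dual of axiom 5) characterises the euclidean frames. Every such R is euclidean — valid.
(E) □(r → q) → (□r → □q) is axiom K, valid on every Kripke frame — valid.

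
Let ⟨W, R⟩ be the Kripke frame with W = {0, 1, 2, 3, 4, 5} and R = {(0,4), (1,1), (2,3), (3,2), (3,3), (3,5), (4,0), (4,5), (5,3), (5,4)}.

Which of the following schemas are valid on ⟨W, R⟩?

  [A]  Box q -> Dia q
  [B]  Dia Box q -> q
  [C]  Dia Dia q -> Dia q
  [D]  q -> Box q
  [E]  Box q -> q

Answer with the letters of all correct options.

A, B

R is not reflexive: not 0 R 0.
R is symmetric: every R-edge is matched by its reverse.
R is not transitive: 0 R 4 and 4 R 0 but not 0 R 0.
R is serial: every world has an R-successor.
R is not a subset of the identity: 0 R 4 with 0 ≠ 4.
(A) Box q -> Dia q (axiom D) characterises the serial frames. R is serial — valid.
(B) Dia Box q -> q (the dual of axiom B) characterises the symmetric frames. R is symmetric — valid.
(C) Dia Dia q -> Dia q (the dual of axiom 4) characterises the transitive frames. R is not transitive — not valid.
(D) q -> Box q (equivalent to ◇p→p) corresponds to R being a subset of the identity. Here R ⊄ identity, so not valid.
(E) Box q -> q is axiom T, which corresponds to reflexivity. R is not reflexive — not valid.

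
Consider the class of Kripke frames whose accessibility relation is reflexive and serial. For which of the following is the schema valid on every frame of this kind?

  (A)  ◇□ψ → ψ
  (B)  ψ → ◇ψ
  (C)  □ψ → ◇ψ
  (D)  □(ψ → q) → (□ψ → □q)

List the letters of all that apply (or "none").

(A) the dual of axiom B: valid iff R is symmetric. Such an R need not be symmetric — not valid.
(B) ψ → ◇ψ (the dual of axiom T) characterises the reflexive frames. Every such R is reflexive — valid.
(C) □ψ → ◇ψ is axiom D, which corresponds to seriality. Every such R is serial — valid.
(D) □(ψ → q) → (□ψ → □q) is the K axiom; it holds on all frames — valid.

B, C, D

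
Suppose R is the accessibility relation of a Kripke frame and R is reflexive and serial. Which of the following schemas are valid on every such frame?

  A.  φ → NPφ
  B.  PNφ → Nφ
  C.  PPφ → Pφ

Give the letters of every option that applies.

none

(A) φ → NPφ is axiom B; it is valid on a frame exactly when R is symmetric. Such an R need not be symmetric, so not valid.
(B) PNφ → Nφ is the dual of axiom 5; it is valid on a frame exactly when R is euclidean. Such an R need not be euclidean, so not valid.
(C) the dual of axiom 4: valid iff R is transitive. Such an R need not be transitive — not valid.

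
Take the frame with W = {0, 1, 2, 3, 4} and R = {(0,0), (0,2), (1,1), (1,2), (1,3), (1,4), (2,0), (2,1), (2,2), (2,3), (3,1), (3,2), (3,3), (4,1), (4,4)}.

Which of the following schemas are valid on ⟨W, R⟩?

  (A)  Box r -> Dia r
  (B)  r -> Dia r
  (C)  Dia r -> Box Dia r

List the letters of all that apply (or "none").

R is reflexive: each world relates to itself.
R is not euclidean: 1 R 2 and 1 R 4 but not 2 R 4.
R is serial: every world has an R-successor.
(A) axiom D: valid iff R is serial. R is serial — valid.
(B) the dual of axiom T: valid iff R is reflexive. R is reflexive — valid.
(C) Dia r -> Box Dia r is axiom 5, which corresponds to the euclidean property. R is not euclidean — not valid.

A, B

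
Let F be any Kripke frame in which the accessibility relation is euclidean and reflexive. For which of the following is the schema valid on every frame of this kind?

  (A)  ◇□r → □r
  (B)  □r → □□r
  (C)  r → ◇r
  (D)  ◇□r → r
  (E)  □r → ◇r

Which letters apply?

A, B, C, D, E

A reflexive euclidean relation is also symmetric (from wRw and wRv the euclidean condition gives vRw) and hence transitive; it is an equivalence relation.
(A) ◇□r → □r is the dual of axiom 5; it is valid on a frame exactly when R is euclidean. Every such R is euclidean, so valid.
(B) □r → □□r is axiom 4; it is valid on a frame exactly when R is transitive. Every such R is transitive, so valid.
(C) r → ◇r is the dual of axiom T, which corresponds to reflexivity. Every such R is reflexive — valid.
(D) ◇□r → r is the dual of axiom B, which corresponds to symmetry. Every such R is symmetric — valid.
(E) axiom D: valid iff R is serial. Every such R is serial — valid.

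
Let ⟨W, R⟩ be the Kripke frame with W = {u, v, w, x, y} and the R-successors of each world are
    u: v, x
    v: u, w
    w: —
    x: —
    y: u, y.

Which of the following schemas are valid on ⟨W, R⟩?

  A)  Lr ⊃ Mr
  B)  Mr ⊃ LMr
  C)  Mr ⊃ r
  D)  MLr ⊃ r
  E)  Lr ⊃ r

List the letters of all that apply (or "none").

none

R is not reflexive: not u R u.
R is not symmetric: u R x but not x R u.
R is not euclidean: u R v and u R x but not v R x.
R is not serial: w has no R-successor.
R is not a subset of the identity: u R v with u ≠ v.
(A) Lr ⊃ Mr (axiom D) characterises the serial frames. R is not serial — not valid.
(B) Mr ⊃ LMr (axiom 5) characterises the euclidean frames. R is not euclidean — not valid.
(C) Mr ⊃ r is valid only on frames where every R-edge is a self-loop. Here R ⊄ identity — not valid.
(D) MLr ⊃ r is the dual of axiom B; it is valid on a frame exactly when R is symmetric. R is not symmetric, so not valid.
(E) Lr ⊃ r is axiom T; it is valid on a frame exactly when R is reflexive. R is not reflexive, so not valid.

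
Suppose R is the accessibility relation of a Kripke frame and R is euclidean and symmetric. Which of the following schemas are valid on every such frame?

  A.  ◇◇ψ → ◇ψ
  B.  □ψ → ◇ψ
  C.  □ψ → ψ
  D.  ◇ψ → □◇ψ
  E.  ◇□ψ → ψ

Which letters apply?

A, D, E

A symmetric euclidean relation is transitive (uRv and vRw give vRu by symmetry, then uRw by the euclidean condition, applied at v).
(A) ◇◇ψ → ◇ψ (the dual of axiom 4) characterises the transitive frames. Every such R is transitive — valid.
(B) □ψ → ◇ψ (axiom D) characterises the serial frames. Such an R need not be serial — not valid.
(C) axiom T: valid iff R is reflexive. Such an R need not be reflexive — not valid.
(D) ◇ψ → □◇ψ (axiom 5) characterises the euclidean frames. Every such R is euclidean — valid.
(E) ◇□ψ → ψ is the dual of axiom B, which corresponds to symmetry. Every such R is symmetric — valid.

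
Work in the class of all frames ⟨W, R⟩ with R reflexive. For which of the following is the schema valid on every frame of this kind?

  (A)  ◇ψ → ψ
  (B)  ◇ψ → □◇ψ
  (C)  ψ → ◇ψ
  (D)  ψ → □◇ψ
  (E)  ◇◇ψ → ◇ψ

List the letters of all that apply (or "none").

C

A reflexive relation is serial.
(A) ◇ψ → ψ (the converse of T) corresponds to R being a subset of the identity. Such an R need not be a subset of the identity, so not valid.
(B) axiom 5: valid iff R is euclidean. Such an R need not be euclidean — not valid.
(C) the dual of axiom T: valid iff R is reflexive. Every such R is reflexive — valid.
(D) ψ → □◇ψ (axiom B) characterises the symmetric frames. Such an R need not be symmetric — not valid.
(E) ◇◇ψ → ◇ψ is the dual of axiom 4, which corresponds to transitivity. Such an R need not be transitive — not valid.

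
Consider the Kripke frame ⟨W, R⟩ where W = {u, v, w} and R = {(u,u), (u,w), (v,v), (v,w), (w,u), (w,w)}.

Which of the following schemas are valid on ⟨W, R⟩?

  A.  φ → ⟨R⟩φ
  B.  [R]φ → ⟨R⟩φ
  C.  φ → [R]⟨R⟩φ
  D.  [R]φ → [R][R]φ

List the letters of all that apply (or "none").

A, B

R is reflexive: each world relates to itself.
R is not symmetric: v R w but not w R v.
R is not transitive: v R w and w R u but not v R u.
R is serial: every world has an R-successor.
(A) φ → ⟨R⟩φ is the dual of axiom T; it is valid on a frame exactly when R is reflexive. R is reflexive, so valid.
(B) axiom D: valid iff R is serial. R is serial — valid.
(C) φ → [R]⟨R⟩φ is axiom B; it is valid on a frame exactly when R is symmetric. R is not symmetric, so not valid.
(D) [R]φ → [R][R]φ (axiom 4) characterises the transitive frames. R is not transitive — not valid.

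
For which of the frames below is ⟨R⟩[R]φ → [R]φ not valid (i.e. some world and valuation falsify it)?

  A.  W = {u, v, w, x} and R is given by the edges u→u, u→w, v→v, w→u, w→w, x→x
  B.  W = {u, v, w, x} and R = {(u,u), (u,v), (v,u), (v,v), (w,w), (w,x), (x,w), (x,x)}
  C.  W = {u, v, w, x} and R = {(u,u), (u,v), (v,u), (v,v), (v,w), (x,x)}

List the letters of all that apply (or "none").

C

The schema ⟨R⟩[R]φ → [R]φ is the dual of axiom 5; it is valid on a frame iff R is euclidean.
(A) R is euclidean (any two R-successors of the same world are R-related), so the schema is valid here.
(B) R is euclidean (any two R-successors of the same world are R-related), so the schema is valid here.
(C) R is not euclidean (v R u and v R w but not u R w), so the schema fails here.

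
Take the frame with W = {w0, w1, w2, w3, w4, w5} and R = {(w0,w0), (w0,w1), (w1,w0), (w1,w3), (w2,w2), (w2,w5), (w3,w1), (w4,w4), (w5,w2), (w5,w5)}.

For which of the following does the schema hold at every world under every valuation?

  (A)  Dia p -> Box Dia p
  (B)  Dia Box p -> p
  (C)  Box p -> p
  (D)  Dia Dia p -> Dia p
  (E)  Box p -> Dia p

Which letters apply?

B, E

R is not reflexive: not w1 R w1.
R is symmetric: every R-edge is matched by its reverse.
R is not transitive: w0 R w1 and w1 R w3 but not w0 R w3.
R is not euclidean: w1 R w0 and w1 R w3 but not w0 R w3.
R is serial: every world has an R-successor.
(A) axiom 5: valid iff R is euclidean. R is not euclidean — not valid.
(B) Dia Box p -> p (the dual of axiom B) characterises the symmetric frames. R is symmetric — valid.
(C) Box p -> p is axiom T; it is valid on a frame exactly when R is reflexive. R is not reflexive, so not valid.
(D) Dia Dia p -> Dia p (the dual of axiom 4) characterises the transitive frames. R is not transitive — not valid.
(E) axiom D: valid iff R is serial. R is serial — valid.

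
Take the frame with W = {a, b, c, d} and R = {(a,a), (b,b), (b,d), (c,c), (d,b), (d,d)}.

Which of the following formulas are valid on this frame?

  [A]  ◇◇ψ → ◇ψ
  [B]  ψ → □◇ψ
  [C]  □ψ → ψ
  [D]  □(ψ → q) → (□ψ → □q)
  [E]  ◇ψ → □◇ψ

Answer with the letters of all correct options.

A, B, C, D, E

R is reflexive: each world relates to itself.
R is symmetric: every R-edge is matched by its reverse.
R is transitive: R is closed under composition.
R is euclidean: any two R-successors of the same world are R-related.
(A) ◇◇ψ → ◇ψ (the dual of axiom 4) characterises the transitive frames. R is transitive — valid.
(B) ψ → □◇ψ is axiom B, which corresponds to symmetry. R is symmetric — valid.
(C) □ψ → ψ (axiom T) characterises the reflexive frames. R is reflexive — valid.
(D) □(ψ → q) → (□ψ → □q) is axiom K, valid on every Kripke frame — valid.
(E) ◇ψ → □◇ψ (axiom 5) characterises the euclidean frames. R is euclidean — valid.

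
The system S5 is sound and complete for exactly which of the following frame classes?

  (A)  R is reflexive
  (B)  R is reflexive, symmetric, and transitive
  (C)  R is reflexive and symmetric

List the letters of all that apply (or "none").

B

(A) this class determines T (= KT), not S5.
(B) S5 is sound and complete for exactly this class.
(C) this class determines B (= KTB), not S5.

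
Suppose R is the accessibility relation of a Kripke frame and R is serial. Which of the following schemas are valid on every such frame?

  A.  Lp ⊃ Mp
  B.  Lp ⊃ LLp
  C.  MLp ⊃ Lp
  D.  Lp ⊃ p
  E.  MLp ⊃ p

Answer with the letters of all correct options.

(A) axiom D: valid iff R is serial. Every such R is serial — valid.
(B) Lp ⊃ LLp is axiom 4; it is valid on a frame exactly when R is transitive. Such an R need not be transitive, so not valid.
(C) MLp ⊃ Lp (the dual of axiom 5) characterises the euclidean frames. Such an R need not be euclidean — not valid.
(D) Lp ⊃ p (axiom T) characterises the reflexive frames. Such an R need not be reflexive — not valid.
(E) MLp ⊃ p is the dual of axiom B, which corresponds to symmetry. Such an R need not be symmetric — not valid.

A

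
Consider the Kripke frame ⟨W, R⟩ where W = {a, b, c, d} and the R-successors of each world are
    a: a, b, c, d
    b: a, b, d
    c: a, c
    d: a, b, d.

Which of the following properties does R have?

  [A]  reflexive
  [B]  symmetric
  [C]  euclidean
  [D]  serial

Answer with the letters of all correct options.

(A) reflexive: each world relates to itself.
(B) symmetric: every R-edge is matched by its reverse.
(C) not euclidean: a R b and a R c but not b R c.
(D) serial: every world has an R-successor.

A, B, D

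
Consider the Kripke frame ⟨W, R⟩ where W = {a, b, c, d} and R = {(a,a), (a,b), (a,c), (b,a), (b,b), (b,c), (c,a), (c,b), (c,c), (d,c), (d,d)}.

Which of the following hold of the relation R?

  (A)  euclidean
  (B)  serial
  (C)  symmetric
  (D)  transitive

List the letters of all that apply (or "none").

B

(A) not euclidean: d R c and d R d but not c R d.
(B) serial: every world has an R-successor.
(C) not symmetric: d R c but not c R d.
(D) not transitive: d R c and c R a but not d R a.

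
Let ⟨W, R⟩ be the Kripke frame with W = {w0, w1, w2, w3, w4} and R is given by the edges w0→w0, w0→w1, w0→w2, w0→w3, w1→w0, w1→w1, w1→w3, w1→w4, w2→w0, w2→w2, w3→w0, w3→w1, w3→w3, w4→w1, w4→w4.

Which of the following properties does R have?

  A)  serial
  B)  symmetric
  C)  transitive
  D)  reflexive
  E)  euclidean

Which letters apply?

(A) serial: every world has an R-successor.
(B) symmetric: every R-edge is matched by its reverse.
(C) not transitive: w0 R w1 and w1 R w4 but not w0 R w4.
(D) reflexive: each world relates to itself.
(E) not euclidean: w0 R w1 and w0 R w2 but not w1 R w2.

A, B, D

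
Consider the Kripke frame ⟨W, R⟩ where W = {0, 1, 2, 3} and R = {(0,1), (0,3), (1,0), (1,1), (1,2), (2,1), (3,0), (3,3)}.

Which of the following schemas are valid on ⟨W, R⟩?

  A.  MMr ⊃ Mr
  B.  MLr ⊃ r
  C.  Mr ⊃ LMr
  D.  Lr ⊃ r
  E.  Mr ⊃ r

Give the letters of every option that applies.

R is not reflexive: not 0 R 0.
R is symmetric: every R-edge is matched by its reverse.
R is not transitive: 0 R 1 and 1 R 0 but not 0 R 0.
R is not euclidean: 0 R 1 and 0 R 3 but not 1 R 3.
R is not a subset of the identity: 0 R 1 with 0 ≠ 1.
(A) MMr ⊃ Mr is the dual of axiom 4, which corresponds to transitivity. R is not transitive — not valid.
(B) MLr ⊃ r is the dual of axiom B; it is valid on a frame exactly when R is symmetric. R is symmetric, so valid.
(C) Mr ⊃ LMr is axiom 5, which corresponds to the euclidean property. R is not euclidean — not valid.
(D) axiom T: valid iff R is reflexive. R is not reflexive — not valid.
(E) Mr ⊃ r is valid only on frames where every R-edge is a self-loop. Here R ⊄ identity — not valid.

B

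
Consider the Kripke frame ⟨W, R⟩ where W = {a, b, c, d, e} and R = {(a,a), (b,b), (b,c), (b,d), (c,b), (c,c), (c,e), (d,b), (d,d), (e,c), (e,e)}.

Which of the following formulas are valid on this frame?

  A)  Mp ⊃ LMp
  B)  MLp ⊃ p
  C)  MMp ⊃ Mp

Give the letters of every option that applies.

B

R is symmetric: every R-edge is matched by its reverse.
R is not transitive: b R c and c R e but not b R e.
R is not euclidean: b R c and b R d but not c R d.
(A) axiom 5: valid iff R is euclidean. R is not euclidean — not valid.
(B) MLp ⊃ p is the dual of axiom B; it is valid on a frame exactly when R is symmetric. R is symmetric, so valid.
(C) MMp ⊃ Mp (the dual of axiom 4) characterises the transitive frames. R is not transitive — not valid.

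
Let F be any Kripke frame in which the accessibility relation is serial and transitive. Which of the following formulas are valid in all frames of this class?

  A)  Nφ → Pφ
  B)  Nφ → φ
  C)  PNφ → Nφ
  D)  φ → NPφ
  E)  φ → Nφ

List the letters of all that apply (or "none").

(A) Nφ → Pφ is axiom D, which corresponds to seriality. Every such R is serial — valid.
(B) Nφ → φ is axiom T; it is valid on a frame exactly when R is reflexive. Such an R need not be reflexive, so not valid.
(C) the dual of axiom 5: valid iff R is euclidean. Such an R need not be euclidean — not valid.
(D) φ → NPφ (axiom B) characterises the symmetric frames. Such an R need not be symmetric — not valid.
(E) φ → Nφ is equivalent to ◇p→p; it holds exactly when R ⊆ identity. Such an R need not be a subset of the identity — not valid.

A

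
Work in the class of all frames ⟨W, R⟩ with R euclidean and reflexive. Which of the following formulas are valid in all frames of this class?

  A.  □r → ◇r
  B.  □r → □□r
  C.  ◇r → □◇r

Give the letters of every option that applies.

A reflexive euclidean relation is also symmetric (from wRw and wRv the euclidean condition gives vRw) and hence transitive; it is an equivalence relation.
(A) □r → ◇r is axiom D; it is valid on a frame exactly when R is serial. Every such R is serial, so valid.
(B) axiom 4: valid iff R is transitive. Every such R is transitive — valid.
(C) ◇r → □◇r is axiom 5, which corresponds to the euclidean property. Every such R is euclidean — valid.

A, B, C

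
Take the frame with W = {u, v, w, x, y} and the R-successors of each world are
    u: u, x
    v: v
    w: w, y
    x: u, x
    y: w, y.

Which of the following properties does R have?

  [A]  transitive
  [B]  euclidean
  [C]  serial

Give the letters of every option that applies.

(A) transitive: R is closed under composition.
(B) euclidean: any two R-successors of the same world are R-related.
(C) serial: every world has an R-successor.

A, B, C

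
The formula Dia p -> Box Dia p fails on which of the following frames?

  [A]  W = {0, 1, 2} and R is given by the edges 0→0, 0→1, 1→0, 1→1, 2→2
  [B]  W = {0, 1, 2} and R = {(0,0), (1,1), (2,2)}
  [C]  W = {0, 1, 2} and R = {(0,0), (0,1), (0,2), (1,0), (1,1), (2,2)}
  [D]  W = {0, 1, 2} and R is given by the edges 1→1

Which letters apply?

The schema Dia p -> Box Dia p is axiom 5; it is valid on a frame iff R is euclidean.
(A) R is euclidean (any two R-successors of the same world are R-related), so the schema is valid here.
(B) R is euclidean (any two R-successors of the same world are R-related), so the schema is valid here.
(C) R is not euclidean (0 R 1 and 0 R 2 but not 1 R 2), so the schema fails here.
(D) R is euclidean (any two R-successors of the same world are R-related), so the schema is valid here.

C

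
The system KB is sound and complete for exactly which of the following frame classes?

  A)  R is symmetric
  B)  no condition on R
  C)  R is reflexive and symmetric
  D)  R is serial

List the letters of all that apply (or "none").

A

(A) KB is sound and complete for exactly this class.
(B) this class determines K, not KB.
(C) this class determines B (= KTB), not KB.
(D) this class determines D, not KB.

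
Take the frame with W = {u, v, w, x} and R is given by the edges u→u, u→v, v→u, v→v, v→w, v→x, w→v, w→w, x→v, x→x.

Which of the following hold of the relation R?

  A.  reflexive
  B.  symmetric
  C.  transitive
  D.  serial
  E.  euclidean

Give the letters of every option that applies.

A, B, D

(A) reflexive: each world relates to itself.
(B) symmetric: every R-edge is matched by its reverse.
(C) not transitive: u R v and v R w but not u R w.
(D) serial: every world has an R-successor.
(E) not euclidean: v R u and v R w but not u R w.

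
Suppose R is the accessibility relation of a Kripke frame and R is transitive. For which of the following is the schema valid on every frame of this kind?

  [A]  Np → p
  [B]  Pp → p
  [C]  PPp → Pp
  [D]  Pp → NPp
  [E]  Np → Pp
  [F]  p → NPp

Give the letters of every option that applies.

(A) Np → p is axiom T, which corresponds to reflexivity. Such an R need not be reflexive — not valid.
(B) Pp → p is the converse of T; it holds exactly when R ⊆ identity. Such an R need not be a subset of the identity — not valid.
(C) the dual of axiom 4: valid iff R is transitive. Every such R is transitive — valid.
(D) Pp → NPp is axiom 5; it is valid on a frame exactly when R is euclidean. Such an R need not be euclidean, so not valid.
(E) Np → Pp (axiom D) characterises the serial frames. Such an R need not be serial — not valid.
(F) axiom B: valid iff R is symmetric. Such an R need not be symmetric — not valid.

C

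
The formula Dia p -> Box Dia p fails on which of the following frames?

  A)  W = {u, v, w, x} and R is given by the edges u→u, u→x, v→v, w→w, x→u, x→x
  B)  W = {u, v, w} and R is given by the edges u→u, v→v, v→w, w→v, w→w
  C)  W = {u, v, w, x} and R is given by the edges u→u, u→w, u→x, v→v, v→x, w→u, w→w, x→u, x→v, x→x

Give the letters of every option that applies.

C

The schema Dia p -> Box Dia p is axiom 5; it is valid on a frame iff R is euclidean.
(A) R is euclidean (any two R-successors of the same world are R-related), so the schema is valid here.
(B) R is euclidean (any two R-successors of the same world are R-related), so the schema is valid here.
(C) R is not euclidean (u R w and u R x but not w R x), so the schema fails here.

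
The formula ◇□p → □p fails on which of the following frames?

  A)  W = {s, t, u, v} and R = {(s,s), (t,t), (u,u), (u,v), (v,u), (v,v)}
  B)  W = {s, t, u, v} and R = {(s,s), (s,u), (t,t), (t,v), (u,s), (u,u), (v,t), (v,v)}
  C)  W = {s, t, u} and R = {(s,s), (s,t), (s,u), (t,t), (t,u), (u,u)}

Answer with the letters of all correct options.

C

The schema ◇□p → □p is the dual of axiom 5; it is valid on a frame iff R is euclidean.
(A) R is euclidean (any two R-successors of the same world are R-related), so the schema is valid here.
(B) R is euclidean (any two R-successors of the same world are R-related), so the schema is valid here.
(C) R is not euclidean (s R t and s R s but not t R s), so the schema fails here.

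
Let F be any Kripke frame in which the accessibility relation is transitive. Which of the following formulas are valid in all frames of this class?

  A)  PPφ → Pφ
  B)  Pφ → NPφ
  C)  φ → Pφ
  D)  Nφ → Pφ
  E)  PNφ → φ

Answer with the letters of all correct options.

A

(A) PPφ → Pφ (the dual of axiom 4) characterises the transitive frames. Every such R is transitive — valid.
(B) Pφ → NPφ is axiom 5; it is valid on a frame exactly when R is euclidean. Such an R need not be euclidean, so not valid.
(C) the dual of axiom T: valid iff R is reflexive. Such an R need not be reflexive — not valid.
(D) Nφ → Pφ (axiom D) characterises the serial frames. Such an R need not be serial — not valid.
(E) PNφ → φ is the dual of axiom B, which corresponds to symmetry. Such an R need not be symmetric — not valid.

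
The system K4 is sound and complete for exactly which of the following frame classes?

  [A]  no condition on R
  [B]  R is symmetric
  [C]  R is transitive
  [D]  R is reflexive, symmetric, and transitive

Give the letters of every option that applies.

C

(A) this class determines K, not K4.
(B) this class determines KB, not K4.
(C) K4 is sound and complete for exactly this class.
(D) this class determines S5, not K4.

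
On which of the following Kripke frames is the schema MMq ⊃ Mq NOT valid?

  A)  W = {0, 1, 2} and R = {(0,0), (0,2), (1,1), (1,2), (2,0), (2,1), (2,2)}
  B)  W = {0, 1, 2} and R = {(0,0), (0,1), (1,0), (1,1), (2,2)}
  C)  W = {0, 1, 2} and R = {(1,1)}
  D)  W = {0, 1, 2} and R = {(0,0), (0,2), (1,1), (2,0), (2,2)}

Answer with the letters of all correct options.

A

The schema MMq ⊃ Mq is the dual of axiom 4; it is valid on a frame iff R is transitive.
(A) R is not transitive (0 R 2 and 2 R 1 but not 0 R 1), so the schema fails here.
(B) R is transitive (R is closed under composition), so the schema is valid here.
(C) R is transitive (R is closed under composition), so the schema is valid here.
(D) R is transitive (R is closed under composition), so the schema is valid here.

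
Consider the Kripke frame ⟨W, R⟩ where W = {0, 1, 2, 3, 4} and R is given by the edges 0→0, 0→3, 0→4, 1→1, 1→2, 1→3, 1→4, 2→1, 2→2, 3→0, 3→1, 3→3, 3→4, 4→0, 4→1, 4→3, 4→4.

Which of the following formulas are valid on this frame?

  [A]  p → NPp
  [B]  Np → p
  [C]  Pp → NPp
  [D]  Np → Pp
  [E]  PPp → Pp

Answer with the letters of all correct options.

R is reflexive: each world relates to itself.
R is symmetric: every R-edge is matched by its reverse.
R is not transitive: 0 R 3 and 3 R 1 but not 0 R 1.
R is not euclidean: 1 R 2 and 1 R 3 but not 2 R 3.
R is serial: every world has an R-successor.
(A) p → NPp (axiom B) characterises the symmetric frames. R is symmetric — valid.
(B) axiom T: valid iff R is reflexive. R is reflexive — valid.
(C) Pp → NPp is axiom 5; it is valid on a frame exactly when R is euclidean. R is not euclidean, so not valid.
(D) Np → Pp is axiom D; it is valid on a frame exactly when R is serial. R is serial, so valid.
(E) PPp → Pp (the dual of axiom 4) characterises the transitive frames. R is not transitive — not valid.

A, B, D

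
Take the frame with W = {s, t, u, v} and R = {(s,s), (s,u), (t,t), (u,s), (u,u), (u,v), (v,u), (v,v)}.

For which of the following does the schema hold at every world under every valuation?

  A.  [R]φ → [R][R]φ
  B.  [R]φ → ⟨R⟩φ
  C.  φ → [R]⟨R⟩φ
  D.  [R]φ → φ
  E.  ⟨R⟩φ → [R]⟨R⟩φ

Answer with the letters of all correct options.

B, C, D

R is reflexive: each world relates to itself.
R is symmetric: every R-edge is matched by its reverse.
R is not transitive: s R u and u R v but not s R v.
R is not euclidean: u R s and u R v but not s R v.
R is serial: every world has an R-successor.
(A) axiom 4: valid iff R is transitive. R is not transitive — not valid.
(B) [R]φ → ⟨R⟩φ is axiom D, which corresponds to seriality. R is serial — valid.
(C) φ → [R]⟨R⟩φ is axiom B; it is valid on a frame exactly when R is symmetric. R is symmetric, so valid.
(D) [R]φ → φ (axiom T) characterises the reflexive frames. R is reflexive — valid.
(E) ⟨R⟩φ → [R]⟨R⟩φ (axiom 5) characterises the euclidean frames. R is not euclidean — not valid.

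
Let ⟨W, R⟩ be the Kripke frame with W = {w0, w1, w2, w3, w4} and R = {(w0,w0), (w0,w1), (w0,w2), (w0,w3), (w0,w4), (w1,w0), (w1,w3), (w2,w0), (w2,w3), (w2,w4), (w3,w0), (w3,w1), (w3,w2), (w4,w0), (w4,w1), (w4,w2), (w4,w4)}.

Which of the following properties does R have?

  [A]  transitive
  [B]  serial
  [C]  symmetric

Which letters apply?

B

(A) not transitive: w1 R w0 and w0 R w1 but not w1 R w1.
(B) serial: every world has an R-successor.
(C) not symmetric: w4 R w1 but not w1 R w4.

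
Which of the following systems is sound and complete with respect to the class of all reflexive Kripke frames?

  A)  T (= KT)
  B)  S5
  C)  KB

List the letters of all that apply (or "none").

(A) T (= KT) is determined by exactly this class.
(B) S5 is determined by the class of reflexive, symmetric, and transitive frames.
(C) KB is determined by the class of symmetric frames.

A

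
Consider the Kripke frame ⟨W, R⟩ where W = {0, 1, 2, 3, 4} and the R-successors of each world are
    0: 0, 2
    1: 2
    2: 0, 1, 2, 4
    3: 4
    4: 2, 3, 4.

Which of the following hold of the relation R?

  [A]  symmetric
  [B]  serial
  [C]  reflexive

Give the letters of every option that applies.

(A) symmetric: every R-edge is matched by its reverse.
(B) serial: every world has an R-successor.
(C) not reflexive: not 1 R 1.

A, B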